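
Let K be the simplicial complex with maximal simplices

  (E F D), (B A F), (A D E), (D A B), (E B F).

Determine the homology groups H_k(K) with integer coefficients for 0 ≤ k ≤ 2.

Order the vertices as A < B < D < E < F. Listing each simplex with vertices in this order, K has dimension 2 with simplices:

  0-simplices (5): A, B, D, E, F
  1-simplices (10): AB, AD, AE, AF, BD, BE, BF, DE, DF, EF
  2-simplices (5): ABD, ABF, ADE, BEF, DEF

Hence C_0 ≅ Z^5, C_1 ≅ Z^10, C_2 ≅ Z^5.

The boundary map ∂_1: C_1 → C_0 maps an edge to its endpoints' difference, ∂[p,q] = q − p. For instance
  ∂AB = B − A.
This gives a 5×10 integer matrix of rank 4; reducing to Smith normal form yields diagonal entries (1,1,1,1).

The boundary map ∂_2: C_2 → C_1 maps a triangle to the signed sum of its edges. For instance
  ∂DEF = EF − DF + DE,
  ∂ABD = BD − AD + AB.
This gives a 10×5 integer matrix of rank 5; reducing to Smith normal form yields diagonal entries (1,1,1,1,1).

Now H_k = ker ∂_k / im ∂_{k+1}, so:

  H_0: rank C_0 − rank ∂_1 = 5 − 4 = 1, and the invariant factors of ∂_1 are all 1, so H_0 ≅ Z.
  H_1: rank ker ∂_1 − rank ∂_2 = (10 − 4) − 5 = 1, and the invariant factors of ∂_2 are all 1, so H_1 ≅ Z.
  H_2: rank ker ∂_2 − rank ∂_3 = (5 − 5) − 0 = 0, and there is no ∂_3, so H_2 ≅ 0.

As a check, the Euler characteristic is 5 − 10 + 5 = 0, which agrees with 1 − 1 + 0 = 0.

H_0 = Z,  H_1 = Z,  H_2 = 0.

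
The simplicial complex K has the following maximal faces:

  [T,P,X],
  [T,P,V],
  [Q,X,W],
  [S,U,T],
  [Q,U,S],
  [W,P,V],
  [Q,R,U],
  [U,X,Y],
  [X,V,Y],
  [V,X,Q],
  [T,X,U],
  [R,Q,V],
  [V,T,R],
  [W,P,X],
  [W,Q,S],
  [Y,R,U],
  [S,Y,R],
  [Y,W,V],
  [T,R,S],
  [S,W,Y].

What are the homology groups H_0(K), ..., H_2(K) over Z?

H_0 = Z,  H_1 = Z ⊕ Z_2,  H_2 = 0.

We work with the vertex ordering P < Q < R < S < T < U < V < W < X < Y. The simplices of K, each written with vertices in increasing order, are:

  0-simplices (10): P, Q, R, S, T, U, V, W, X, Y
  1-simplices (30): PT, PV, PW, PX, QR, QS, QU, QV, QW, QX, RS, RT, RU, RV, RY, ST, SU, SW, SY, TU, TV, TX, UX, UY, VW, VX, VY, WX, WY, XY
  2-simplices (20): PTV, PTX, PVW, PWX, QRU, QRV, QSU, QSW, QVX, QWX, RST, RSY, RTV, RUY, STU, SWY, TUX, UXY, VWY, VXY

giving chain groups C_0 ≅ Z^10, C_1 ≅ Z^30, C_2 ≅ Z^20.

The boundary map ∂_1: C_1 → C_0 sends each edge [p,q] (with p < q) to q − p. For instance
  ∂PX = X − P.
As a 10×30 matrix over Z this has rank 9, with invariant factors (1,1,1,1,1,1,1,1,1).

The boundary map ∂_2: C_2 → C_1 acts by ∂[p,q,r] = [q,r] − [p,r] + [p,q]. For instance
  ∂VWY = WY − VY + VW,
  ∂TUX = UX − TX + TU.
As a 30×20 matrix over Z this has rank 20, with invariant factors (1,1,1,1,1,1,1,1,1,1,1,1,1,1,1,1,1,1,1,2).

Now H_k = ker ∂_k / im ∂_{k+1}, so:

  H_0: rank C_0 − rank ∂_1 = 10 − 9 = 1, and the invariant factors of ∂_1 are all 1, so H_0 ≅ Z.
  H_1: rank ker ∂_1 − rank ∂_2 = (30 − 9) − 20 = 1, and ∂_2 has invariant factor 2 > 1, so H_1 ≅ Z ⊕ Z_2.
  H_2: rank ker ∂_2 − rank ∂_3 = (20 − 20) − 0 = 0, and there is no ∂_3, so H_2 ≅ 0.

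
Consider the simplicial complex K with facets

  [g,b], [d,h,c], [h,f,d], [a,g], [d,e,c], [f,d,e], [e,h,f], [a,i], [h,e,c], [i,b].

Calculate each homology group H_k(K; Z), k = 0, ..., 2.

Order the vertices as a < b < c < d < e < f < g < h < i. Listing each simplex with vertices in this order, K has dimension 2 with simplices:

  0-simplices (9): a, b, c, d, e, f, g, h, i
  1-simplices (13): ag, ai, bg, bi, cd, ce, ch, de, df, dh, ef, eh, fh
  2-simplices (6): cde, cdh, ceh, def, dfh, efh

giving chain groups C_0 ≅ Z^9, C_1 ≅ Z^13, C_2 ≅ Z^6.

Boundary ∂_1: C_1 → C_0 is given by ∂[p,q] = [q] − [p].
The 9×13 boundary matrix has rank 7 and Smith normal form diag(1,1,1,1,1,1,1).

Boundary ∂_2: C_2 → C_1 sends each 2-simplex [p,q,r] to [q,r] − [p,r] + [p,q]. For instance
  ∂def = ef − df + de,
  ∂ceh = eh − ch + ce.
This gives a 13×6 integer matrix of rank 5; reducing to Smith normal form yields diagonal entries (1,1,1,1,1).

Reading off H_k = ker ∂_k / im ∂_{k+1}:

  H_0: rank C_0 − rank ∂_1 = 9 − 7 = 2, and the invariant factors of ∂_1 are all 1, so H_0 ≅ Z^2.
  H_1: rank ker ∂_1 − rank ∂_2 = (13 − 7) − 5 = 1, and the invariant factors of ∂_2 are all 1, so H_1 ≅ Z.
  H_2: rank ker ∂_2 − rank ∂_3 = (6 − 5) − 0 = 1, and there is no ∂_3, so H_2 ≅ Z.

(K is a triangulation of the disjoint union of the 2-sphere S^2 and the circle S^1.)

H_0 ≅ Z^2,  H_1 ≅ Z,  H_2 ≅ Z.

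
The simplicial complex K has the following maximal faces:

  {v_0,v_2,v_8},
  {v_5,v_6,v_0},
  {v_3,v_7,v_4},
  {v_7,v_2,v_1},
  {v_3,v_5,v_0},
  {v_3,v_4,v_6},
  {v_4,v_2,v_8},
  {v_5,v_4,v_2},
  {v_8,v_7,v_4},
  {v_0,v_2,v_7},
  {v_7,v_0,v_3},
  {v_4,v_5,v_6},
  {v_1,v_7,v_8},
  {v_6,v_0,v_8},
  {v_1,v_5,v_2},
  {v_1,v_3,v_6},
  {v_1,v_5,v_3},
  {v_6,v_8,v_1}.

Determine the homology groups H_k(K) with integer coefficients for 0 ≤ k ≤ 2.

Fix the vertex order v_0 < v_1 < v_2 < v_3 < v_4 < v_5 < v_6 < v_7 < v_8 and write every simplex with vertices in increasing order. Then dim K = 2 and the simplices of K are:

  0-simplices (9): [v_0], [v_1], [v_2], [v_3], [v_4], [v_5], [v_6], [v_7], [v_8]
  1-simplices (27): (27 of them)
  2-simplices (18): (18 of them)

Hence C_0 ≅ Z^9, C_1 ≅ Z^27, C_2 ≅ Z^18.

∂_1: C_1 → C_0 maps an edge to its endpoints' difference, ∂[p,q] = q − p.
The 9×27 boundary matrix has rank 8 and Smith normal form diag(1,1,1,1,1,1,1,1).

∂_2: C_2 → C_1 acts by ∂[p,q,r] = [q,r] − [p,r] + [p,q]. For instance
  ∂[v_2,v_4,v_8] = [v_4,v_8] − [v_2,v_8] + [v_2,v_4],
  ∂[v_1,v_2,v_5] = [v_2,v_5] − [v_1,v_5] + [v_1,v_2].
The 27×18 boundary matrix has rank 18 and Smith normal form diag(1,1,1,1,1,1,1,1,1,1,1,1,1,1,1,1,1,2).

Now H_k = ker ∂_k / im ∂_{k+1}, so:

  H_0: rank C_0 − rank ∂_1 = 9 − 8 = 1, and the invariant factors of ∂_1 are all 1, so H_0 ≅ Z.
  H_1: rank ker ∂_1 − rank ∂_2 = (27 − 8) − 18 = 1, and ∂_2 has invariant factor 2 > 1, so H_1 ≅ Z ⊕ Z/2.
  H_2: rank ker ∂_2 − rank ∂_3 = (18 − 18) − 0 = 0, and there is no ∂_3, so H_2 ≅ 0.

As a check, the Euler characteristic is 9 − 27 + 18 = 0, which agrees with 1 − 1 + 0 = 0.

H_0 ≅ Z,  H_1 ≅ Z ⊕ Z/2,  H_2 = 0.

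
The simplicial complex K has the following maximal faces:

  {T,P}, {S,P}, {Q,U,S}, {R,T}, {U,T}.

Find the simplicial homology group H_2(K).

H_2 = 0.

Order the vertices as P < Q < R < S < T < U. Listing each simplex with vertices in this order, K has dimension 2 with simplices:

  0-simplices (6): P, Q, R, S, T, U
  1-simplices (7): PS, PT, QS, QU, RT, SU, TU
  2-simplices (1): QSU

Hence C_0 ≅ Z^6, C_1 ≅ Z^7, C_2 ≅ Z^1.

The boundary map ∂_1: C_1 → C_0 maps an edge to its endpoints' difference, ∂[p,q] = q − p. For instance
  ∂PT = T − P.
As a 6×7 matrix over Z this has rank 5, with invariant factors (1,1,1,1,1).

∂_2: C_2 → C_1 sends each 2-simplex [p,q,r] to [q,r] − [p,r] + [p,q]. For instance
  ∂QSU = SU − QU + QS.
This gives a 7×1 integer matrix of rank 1; reducing to Smith normal form yields diagonal entries (1).

Reading off H_k = ker ∂_k / im ∂_{k+1}:

  H_2: rank ker ∂_2 − rank ∂_3 = (1 − 1) − 0 = 0, and there is no ∂_3, so H_2 ≅ 0.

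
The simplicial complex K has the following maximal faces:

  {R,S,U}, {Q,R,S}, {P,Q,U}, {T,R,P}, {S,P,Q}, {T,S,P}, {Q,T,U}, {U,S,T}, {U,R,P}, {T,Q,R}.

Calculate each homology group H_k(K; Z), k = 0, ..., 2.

Take the total order P < Q < R < S < T < U on the vertex set. Then K (dimension 2) consists of the simplices:

  0-simplices (6): P, Q, R, S, T, U
  1-simplices (15): PQ, PR, PS, PT, PU, QR, QS, QT, QU, RS, RT, RU, ST, SU, TU
  2-simplices (10): PQS, PQU, PRT, PRU, PST, QRS, QRT, QTU, RSU, STU

Hence C_0 ≅ Z^6, C_1 ≅ Z^15, C_2 ≅ Z^10.

Boundary ∂_1: C_1 → C_0 is given by ∂[p,q] = [q] − [p]. For instance
  ∂ST = T − S.
This gives a 6×15 integer matrix of rank 5; reducing to Smith normal form yields diagonal entries (1,1,1,1,1).

Boundary ∂_2: C_2 → C_1 sends each 2-simplex [p,q,r] to [q,r] − [p,r] + [p,q]. For instance
  ∂RSU = SU − RU + RS,
  ∂STU = TU − SU + ST.
As a 15×10 matrix over Z this has rank 10, with invariant factors (1,1,1,1,1,1,1,1,1,2).

Computing H_k = (kernel of ∂_k) / (image of ∂_{k+1}):

  H_0: rank C_0 − rank ∂_1 = 6 − 5 = 1, and the invariant factors of ∂_1 are all 1, so H_0 = Z.
  H_1: rank ker ∂_1 − rank ∂_2 = (15 − 5) − 10 = 0, and ∂_2 has invariant factor 2 > 1, so H_1 = Z/2Z.
  H_2: rank ker ∂_2 − rank ∂_3 = (10 − 10) − 0 = 0, and there is no ∂_3, so H_2 = 0.

As a check, the Euler characteristic is 6 − 15 + 10 = 1, which agrees with 1 − 0 + 0 = 1.
(K is a triangulation of the real projective plane RP^2.)

H_0 = Z,  H_1 = Z/2Z,  H_2 = 0.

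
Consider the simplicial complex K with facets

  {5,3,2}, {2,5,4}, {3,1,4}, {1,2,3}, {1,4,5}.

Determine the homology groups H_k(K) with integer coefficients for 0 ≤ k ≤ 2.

Order the vertices as 1 < 2 < 3 < 4 < 5. Listing each simplex with vertices in this order, K has dimension 2 with simplices:

  0-simplices (5): [1], [2], [3], [4], [5]
  1-simplices (10): [1,2], [1,3], [1,4], [1,5], [2,3], [2,4], [2,5], [3,4], [3,5], [4,5]
  2-simplices (5): [1,2,3], [1,3,4], [1,4,5], [2,3,5], [2,4,5]

giving chain groups C_0 ≅ Z^5, C_1 ≅ Z^10, C_2 ≅ Z^5.

∂_1: C_1 → C_0 maps an edge to its endpoints' difference, ∂[p,q] = q − p.
As a 5×10 matrix over Z this has rank 4, with invariant factors (1,1,1,1).

Boundary ∂_2: C_2 → C_1 acts by ∂[p,q,r] = [q,r] − [p,r] + [p,q]. For instance
  ∂[2,4,5] = [4,5] − [2,5] + [2,4],
  ∂[2,3,5] = [3,5] − [2,5] + [2,3].
The 10×5 boundary matrix has rank 5 and Smith normal form diag(1,1,1,1,1).

Now H_k = ker ∂_k / im ∂_{k+1}, so:

  H_0: rank C_0 − rank ∂_1 = 5 − 4 = 1, and the invariant factors of ∂_1 are all 1, so H_0 ≅ Z.
  H_1: rank ker ∂_1 − rank ∂_2 = (10 − 4) − 5 = 1, and the invariant factors of ∂_2 are all 1, so H_1 ≅ Z.
  H_2: rank ker ∂_2 − rank ∂_3 = (5 − 5) − 0 = 0, and there is no ∂_3, so H_2 ≅ 0.

As a check, the Euler characteristic is 5 − 10 + 5 = 0, which agrees with 1 − 1 + 0 = 0.
(K is a triangulation of the Möbius band.)

H_0 ≅ Z,  H_1 ≅ Z,  H_2 = 0.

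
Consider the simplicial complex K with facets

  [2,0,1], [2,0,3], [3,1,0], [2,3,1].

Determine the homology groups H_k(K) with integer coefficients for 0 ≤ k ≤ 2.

H_0 ≅ Z,  H_1 = 0,  H_2 ≅ Z.

Order the vertices as 0 < 1 < 2 < 3. Listing each simplex with vertices in this order, K has dimension 2 with simplices:

  0-simplices (4): [0], [1], [2], [3]
  1-simplices (6): [0,1], [0,2], [0,3], [1,2], [1,3], [2,3]
  2-simplices (4): [0,1,2], [0,1,3], [0,2,3], [1,2,3]

giving chain groups C_0 ≅ Z^4, C_1 ≅ Z^6, C_2 ≅ Z^4.

The boundary map ∂_1: C_1 → C_0 is given by ∂[p,q] = [q] − [p]. For instance
  ∂[0,2] = [2] − [0].
This gives a 4×6 integer matrix of rank 3; reducing to Smith normal form yields diagonal entries (1,1,1).

The boundary map ∂_2: C_2 → C_1 acts by ∂[p,q,r] = [q,r] − [p,r] + [p,q]. For instance
  ∂[0,1,2] = [1,2] − [0,2] + [0,1],
  ∂[0,1,3] = [1,3] − [0,3] + [0,1].
The resulting 6×4 matrix has rank 3, and its Smith normal form has invariant factors (1,1,1).

From H_k ≅ ker(∂_k) / im(∂_{k+1}) we obtain:

  H_0: rank C_0 − rank ∂_1 = 4 − 3 = 1, and the invariant factors of ∂_1 are all 1, so H_0 = Z.
  H_1: rank ker ∂_1 − rank ∂_2 = (6 − 3) − 3 = 0, and the invariant factors of ∂_2 are all 1, so H_1 = 0.
  H_2: rank ker ∂_2 − rank ∂_3 = (4 − 3) − 0 = 1, and there is no ∂_3, so H_2 = Z.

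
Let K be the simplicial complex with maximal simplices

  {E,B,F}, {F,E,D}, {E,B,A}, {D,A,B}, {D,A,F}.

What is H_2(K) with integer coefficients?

H_2 ≅ 0.

K has 5 vertices, 10 edges, 5 triangles.
rank ∂_2 = 5, rank ∂_3 = 0 ⇒ b_2 = 5 − 5 − 0 = 0. So H_2 = 0.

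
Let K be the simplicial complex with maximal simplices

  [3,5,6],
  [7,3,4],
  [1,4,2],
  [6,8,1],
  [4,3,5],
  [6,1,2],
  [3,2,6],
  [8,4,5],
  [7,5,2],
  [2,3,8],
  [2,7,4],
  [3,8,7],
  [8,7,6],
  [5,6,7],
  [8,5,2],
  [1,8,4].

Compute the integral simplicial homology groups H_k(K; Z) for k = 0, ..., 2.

We work with the vertex ordering 1 < 2 < 3 < 4 < 5 < 6 < 7 < 8. The simplices of K, each written with vertices in increasing order, are:

  0-simplices (8): [1], [2], [3], [4], [5], [6], [7], [8]
  1-simplices (24): (24 of them)
  2-simplices (16): [1,2,4], [1,2,6], [1,4,8], [1,6,8], [2,3,6], [2,3,8], [2,4,7], [2,5,7], [2,5,8], [3,4,5], [3,4,7], [3,5,6], [3,7,8], [4,5,8], [5,6,7], [6,7,8]

giving chain groups C_0 ≅ Z^8, C_1 ≅ Z^24, C_2 ≅ Z^16.

The boundary map ∂_1: C_1 → C_0 sends each edge [p,q] (with p < q) to q − p. For instance
  ∂[2,7] = [7] − [2].
As a 8×24 matrix over Z this has rank 7, with invariant factors (1,1,1,1,1,1,1).

∂_2: C_2 → C_1 sends each 2-simplex [p,q,r] to [q,r] − [p,r] + [p,q]. For instance
  ∂[1,6,8] = [6,8] − [1,8] + [1,6],
  ∂[3,4,7] = [4,7] − [3,7] + [3,4].
The resulting 24×16 matrix has rank 15, and its Smith normal form has invariant factors (1,1,1,1,1,1,1,1,1,1,1,1,1,1,1).

Now H_k = ker ∂_k / im ∂_{k+1}, so:

  H_0: rank C_0 − rank ∂_1 = 8 − 7 = 1, and the invariant factors of ∂_1 are all 1, so H_0 ≅ Z.
  H_1: rank ker ∂_1 − rank ∂_2 = (24 − 7) − 15 = 2, and the invariant factors of ∂_2 are all 1, so H_1 ≅ Z^2.
  H_2: rank ker ∂_2 − rank ∂_3 = (16 − 15) − 0 = 1, and there is no ∂_3, so H_2 ≅ Z.

(K is a triangulation of the torus T^2.)

H_0 ≅ Z,  H_1 ≅ Z^2,  H_2 ≅ Z.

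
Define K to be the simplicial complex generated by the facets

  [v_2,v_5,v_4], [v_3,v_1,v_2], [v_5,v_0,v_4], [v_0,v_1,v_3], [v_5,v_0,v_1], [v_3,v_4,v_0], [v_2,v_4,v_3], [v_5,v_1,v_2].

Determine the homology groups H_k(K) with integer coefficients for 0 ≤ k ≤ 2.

Fix the vertex order v_0 < v_1 < v_2 < v_3 < v_4 < v_5 and write every simplex with vertices in increasing order. Then dim K = 2 and the simplices of K are:

  0-simplices (6): [v_0], [v_1], [v_2], [v_3], [v_4], [v_5]
  1-simplices (12): [v_0,v_1], [v_0,v_3], [v_0,v_4], [v_0,v_5], [v_1,v_2], [v_1,v_3], [v_1,v_5], [v_2,v_3], [v_2,v_4], [v_2,v_5], [v_3,v_4], [v_4,v_5]
  2-simplices (8): [v_0,v_1,v_3], [v_0,v_1,v_5], [v_0,v_3,v_4], [v_0,v_4,v_5], [v_1,v_2,v_3], [v_1,v_2,v_5], [v_2,v_3,v_4], [v_2,v_4,v_5]

so the chain groups are C_0 ≅ Z^6, C_1 ≅ Z^12, C_2 ≅ Z^8.

The boundary map ∂_1: C_1 → C_0 sends each edge [p,q] (with p < q) to q − p.
As a 6×12 matrix over Z this has rank 5, with invariant factors (1,1,1,1,1).

∂_2: C_2 → C_1 sends each 2-simplex [p,q,r] to [q,r] − [p,r] + [p,q]. For instance
  ∂[v_0,v_4,v_5] = [v_4,v_5] − [v_0,v_5] + [v_0,v_4],
  ∂[v_1,v_2,v_3] = [v_2,v_3] − [v_1,v_3] + [v_1,v_2].
This gives a 12×8 integer matrix of rank 7; reducing to Smith normal form yields diagonal entries (1,1,1,1,1,1,1).

From H_k ≅ ker(∂_k) / im(∂_{k+1}) we obtain:

  H_0: rank C_0 − rank ∂_1 = 6 − 5 = 1, and the invariant factors of ∂_1 are all 1, so H_0 ≅ Z.
  H_1: rank ker ∂_1 − rank ∂_2 = (12 − 5) − 7 = 0, and the invariant factors of ∂_2 are all 1, so H_1 ≅ 0.
  H_2: rank ker ∂_2 − rank ∂_3 = (8 − 7) − 0 = 1, and there is no ∂_3, so H_2 ≅ Z.

(K is a triangulation of the 2-sphere S^2.)

H_0 ≅ Z,  H_1 = 0,  H_2 ≅ Z.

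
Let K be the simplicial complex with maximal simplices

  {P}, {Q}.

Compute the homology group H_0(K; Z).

H_0 ≅ Z^2.

K has 2 vertices.
rank ∂_0 = 0, rank ∂_1 = 0 ⇒ b_0 = 2 − 0 − 0 = 2. So H_0 = Z^2.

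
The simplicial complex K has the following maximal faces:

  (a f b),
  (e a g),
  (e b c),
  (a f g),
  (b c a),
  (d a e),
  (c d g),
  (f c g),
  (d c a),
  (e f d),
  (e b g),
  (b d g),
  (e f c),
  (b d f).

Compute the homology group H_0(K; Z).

H_0 ≅ Z.

K has 7 vertices, 21 edges, 14 triangles.
rank ∂_0 = 0, rank ∂_1 = 6 ⇒ b_0 = 7 − 0 − 6 = 1; all invariant factors of ∂_1 are 1 so no torsion. So H_0 = Z.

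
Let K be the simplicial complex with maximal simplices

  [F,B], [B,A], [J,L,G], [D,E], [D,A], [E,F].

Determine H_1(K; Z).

Take the total order A < B < D < E < F < G < J < L on the vertex set. Then K (dimension 2) consists of the simplices:

  0-simplices (8): A, B, D, E, F, G, J, L
  1-simplices (8): AB, AD, BF, DE, EF, GJ, GL, JL
  2-simplices (1): GJL

Hence C_0 ≅ Z^8, C_1 ≅ Z^8, C_2 ≅ Z^1.

Boundary ∂_1: C_1 → C_0 maps an edge to its endpoints' difference, ∂[p,q] = q − p.
The 8×8 boundary matrix has rank 6 and Smith normal form diag(1,1,1,1,1,1).

Boundary ∂_2: C_2 → C_1 sends each 2-simplex [p,q,r] to [q,r] − [p,r] + [p,q]. For instance
  ∂GJL = JL − GL + GJ.
As a 8×1 matrix over Z this has rank 1, with invariant factors (1).

Reading off H_k = ker ∂_k / im ∂_{k+1}:

  H_1: rank ker ∂_1 − rank ∂_2 = (8 − 6) − 1 = 1, and the invariant factors of ∂_2 are all 1, so H_1 ≅ Z.

H_1 ≅ Z.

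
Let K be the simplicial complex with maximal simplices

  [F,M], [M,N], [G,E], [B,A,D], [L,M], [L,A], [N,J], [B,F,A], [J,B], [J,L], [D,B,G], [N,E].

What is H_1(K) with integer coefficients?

H_1 ≅ Z^4.

Take the total order A < B < D < E < F < G < J < L < M < N on the vertex set. Then K (dimension 2) consists of the simplices:

  0-simplices (10): A, B, D, E, F, G, J, L, M, N
  1-simplices (16): AB, AD, AF, AL, BD, BF, BG, BJ, DG, EG, EN, FM, JL, JN, LM, MN
  2-simplices (3): ABD, ABF, BDG

Hence C_0 ≅ Z^10, C_1 ≅ Z^16, C_2 ≅ Z^3.

Boundary ∂_1: C_1 → C_0 sends each edge [p,q] (with p < q) to q − p. For instance
  ∂AB = B − A.
The resulting 10×16 matrix has rank 9, and its Smith normal form has invariant factors (1,1,1,1,1,1,1,1,1).

∂_2: C_2 → C_1 sends each 2-simplex [p,q,r] to [q,r] − [p,r] + [p,q]. For instance
  ∂BDG = DG − BG + BD,
  ∂ABD = BD − AD + AB.
As a 16×3 matrix over Z this has rank 3, with invariant factors (1,1,1).

Computing H_k = (kernel of ∂_k) / (image of ∂_{k+1}):

  H_1: rank ker ∂_1 − rank ∂_2 = (16 − 9) − 3 = 4, and the invariant factors of ∂_2 are all 1, so H_1 ≅ Z^4.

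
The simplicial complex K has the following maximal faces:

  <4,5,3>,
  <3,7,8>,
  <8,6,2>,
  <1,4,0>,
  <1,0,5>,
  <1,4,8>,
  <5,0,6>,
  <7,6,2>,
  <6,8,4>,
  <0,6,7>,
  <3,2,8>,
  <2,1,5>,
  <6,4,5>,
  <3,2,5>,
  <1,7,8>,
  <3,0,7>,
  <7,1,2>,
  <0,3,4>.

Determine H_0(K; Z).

H_0 = Z.

Fix the vertex order 0 < 1 < 2 < 3 < 4 < 5 < 6 < 7 < 8 and write every simplex with vertices in increasing order. Then dim K = 2 and the simplices of K are:

  0-simplices (9): [0], [1], [2], [3], [4], [5], [6], [7], [8]
  1-simplices (27): (27 of them)
  2-simplices (18): [0,1,4], [0,1,5], [0,3,4], [0,3,7], [0,5,6], [0,6,7], [1,2,5], [1,2,7], [1,4,8], [1,7,8], [2,3,5], [2,3,8], [2,6,7], [2,6,8], [3,4,5], [3,7,8], [4,5,6], [4,6,8]

giving chain groups C_0 ≅ Z^9, C_1 ≅ Z^27, C_2 ≅ Z^18.

∂_1: C_1 → C_0 is given by ∂[p,q] = [q] − [p].
The resulting 9×27 matrix has rank 8, and its Smith normal form has invariant factors (1,1,1,1,1,1,1,1).

Boundary ∂_2: C_2 → C_1 acts by ∂[p,q,r] = [q,r] − [p,r] + [p,q]. For instance
  ∂[2,6,7] = [6,7] − [2,7] + [2,6],
  ∂[2,3,5] = [3,5] − [2,5] + [2,3].
The 27×18 boundary matrix has rank 18 and Smith normal form diag(1,1,1,1,1,1,1,1,1,1,1,1,1,1,1,1,1,2).

Reading off H_k = ker ∂_k / im ∂_{k+1}:

  H_0: rank C_0 − rank ∂_1 = 9 − 8 = 1, and the invariant factors of ∂_1 are all 1, so H_0 ≅ Z.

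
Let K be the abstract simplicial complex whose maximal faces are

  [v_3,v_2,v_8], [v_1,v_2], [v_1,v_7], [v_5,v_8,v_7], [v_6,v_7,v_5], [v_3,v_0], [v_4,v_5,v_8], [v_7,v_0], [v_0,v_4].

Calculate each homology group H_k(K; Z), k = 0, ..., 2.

H_0 = Z,  H_1 = Z^3,  H_2 = 0.

K has 9 vertices, 15 edges, 4 triangles.
rank ∂_0 = 0, rank ∂_1 = 8 ⇒ b_0 = 9 − 0 − 8 = 1; all invariant factors of ∂_1 are 1 so no torsion. So H_0 ≅ Z.
rank ∂_1 = 8, rank ∂_2 = 4 ⇒ b_1 = 15 − 8 − 4 = 3; all invariant factors of ∂_2 are 1 so no torsion. So H_1 ≅ Z^3.
rank ∂_2 = 4, rank ∂_3 = 0 ⇒ b_2 = 4 − 4 − 0 = 0. So H_2 ≅ 0.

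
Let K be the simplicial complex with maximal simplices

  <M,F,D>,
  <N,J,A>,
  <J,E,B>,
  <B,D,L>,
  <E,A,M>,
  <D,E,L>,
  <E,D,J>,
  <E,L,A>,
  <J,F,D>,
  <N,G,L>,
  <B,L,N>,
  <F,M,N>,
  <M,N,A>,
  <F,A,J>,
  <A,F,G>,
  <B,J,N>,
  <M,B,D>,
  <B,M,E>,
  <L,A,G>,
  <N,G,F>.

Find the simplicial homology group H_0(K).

H_0 ≅ Z.

We work with the vertex ordering A < B < D < E < F < G < J < L < M < N. The simplices of K, each written with vertices in increasing order, are:

  0-simplices (10): A, B, D, E, F, G, J, L, M, N
  1-simplices (30): AE, AF, AG, AJ, AL, AM, AN, BD, BE, BJ, BL, BM, BN, DE, DF, DJ, DL, DM, EJ, EL, EM, FG, FJ, FM, FN, GL, GN, JN, LN, MN
  2-simplices (20): AEL, AEM, AFG, AFJ, AGL, AJN, AMN, BDL, BDM, BEJ, BEM, BJN, BLN, DEJ, DEL, DFJ, DFM, FGN, FMN, GLN

so the chain groups are C_0 ≅ Z^10, C_1 ≅ Z^30, C_2 ≅ Z^20.

Boundary ∂_1: C_1 → C_0 sends each edge [p,q] (with p < q) to q − p. For instance
  ∂BD = D − B.
The 10×30 boundary matrix has rank 9 and Smith normal form diag(1,1,1,1,1,1,1,1,1).

The boundary map ∂_2: C_2 → C_1 sends each 2-simplex [p,q,r] to [q,r] − [p,r] + [p,q]. For instance
  ∂BJN = JN − BN + BJ,
  ∂BEJ = EJ − BJ + BE.
The resulting 30×20 matrix has rank 20, and its Smith normal form has invariant factors (1,1,1,1,1,1,1,1,1,1,1,1,1,1,1,1,1,1,1,2).

Computing H_k = (kernel of ∂_k) / (image of ∂_{k+1}):

  H_0: rank C_0 − rank ∂_1 = 10 − 9 = 1, and the invariant factors of ∂_1 are all 1, so H_0 ≅ Z.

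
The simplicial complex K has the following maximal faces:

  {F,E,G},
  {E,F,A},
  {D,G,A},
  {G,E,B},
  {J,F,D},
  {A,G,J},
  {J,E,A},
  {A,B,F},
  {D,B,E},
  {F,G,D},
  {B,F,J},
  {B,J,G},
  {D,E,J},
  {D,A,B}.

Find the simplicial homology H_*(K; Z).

H_0 = Z,  H_1 = Z^2,  H_2 = Z.

Take the total order A < B < D < E < F < G < J on the vertex set. Then K (dimension 2) consists of the simplices:

  0-simplices (7): A, B, D, E, F, G, J
  1-simplices (21): AB, AD, AE, AF, AG, AJ, BD, BE, BF, BG, BJ, DE, DF, DG, DJ, EF, EG, EJ, FG, FJ, GJ
  2-simplices (14): ABD, ABF, ADG, AEF, AEJ, AGJ, BDE, BEG, BFJ, BGJ, DEJ, DFG, DFJ, EFG

Hence C_0 ≅ Z^7, C_1 ≅ Z^21, C_2 ≅ Z^14.

The boundary map ∂_1: C_1 → C_0 sends each edge [p,q] (with p < q) to q − p.
The 7×21 boundary matrix has rank 6 and Smith normal form diag(1,1,1,1,1,1).

∂_2: C_2 → C_1 sends each 2-simplex [p,q,r] to [q,r] − [p,r] + [p,q]. For instance
  ∂AEJ = EJ − AJ + AE,
  ∂ADG = DG − AG + AD.
As a 21×14 matrix over Z this has rank 13, with invariant factors (1,1,1,1,1,1,1,1,1,1,1,1,1).

Reading off H_k = ker ∂_k / im ∂_{k+1}:

  H_0: rank C_0 − rank ∂_1 = 7 − 6 = 1, and the invariant factors of ∂_1 are all 1, so H_0 ≅ Z.
  H_1: rank ker ∂_1 − rank ∂_2 = (21 − 6) − 13 = 2, and the invariant factors of ∂_2 are all 1, so H_1 ≅ Z^2.
  H_2: rank ker ∂_2 − rank ∂_3 = (14 − 13) − 0 = 1, and there is no ∂_3, so H_2 ≅ Z.

As a check, the Euler characteristic is 7 − 21 + 14 = 0, which agrees with 1 − 2 + 1 = 0.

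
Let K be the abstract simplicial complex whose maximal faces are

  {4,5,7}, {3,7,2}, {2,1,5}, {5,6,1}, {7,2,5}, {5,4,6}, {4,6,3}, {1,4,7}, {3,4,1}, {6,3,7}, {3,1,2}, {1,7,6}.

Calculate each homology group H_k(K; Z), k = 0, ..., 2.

H_0 = Z,  H_1 = Z/2,  H_2 = 0.

Fix the vertex order 1 < 2 < 3 < 4 < 5 < 6 < 7 and write every simplex with vertices in increasing order. Then dim K = 2 and the simplices of K are:

  0-simplices (7): [1], [2], [3], [4], [5], [6], [7]
  1-simplices (18): [1,2], [1,3], [1,4], [1,5], [1,6], [1,7], [2,3], [2,5], [2,7], [3,4], [3,6], [3,7], [4,5], [4,6], [4,7], [5,6], [5,7], [6,7]
  2-simplices (12): [1,2,3], [1,2,5], [1,3,4], [1,4,7], [1,5,6], [1,6,7], [2,3,7], [2,5,7], [3,4,6], [3,6,7], [4,5,6], [4,5,7]

giving chain groups C_0 ≅ Z^7, C_1 ≅ Z^18, C_2 ≅ Z^12.

∂_1: C_1 → C_0 maps an edge to its endpoints' difference, ∂[p,q] = q − p.
As a 7×18 matrix over Z this has rank 6, with invariant factors (1,1,1,1,1,1).

The boundary map ∂_2: C_2 → C_1 acts by ∂[p,q,r] = [q,r] − [p,r] + [p,q]. For instance
  ∂[3,6,7] = [6,7] − [3,7] + [3,6],
  ∂[2,3,7] = [3,7] − [2,7] + [2,3].
As a 18×12 matrix over Z this has rank 12, with invariant factors (1,1,1,1,1,1,1,1,1,1,1,2).

From H_k ≅ ker(∂_k) / im(∂_{k+1}) we obtain:

  H_0: rank C_0 − rank ∂_1 = 7 − 6 = 1, and the invariant factors of ∂_1 are all 1, so H_0 = Z.
  H_1: rank ker ∂_1 − rank ∂_2 = (18 − 6) − 12 = 0, and ∂_2 has invariant factor 2 > 1, so H_1 = Z/2.
  H_2: rank ker ∂_2 − rank ∂_3 = (12 − 12) − 0 = 0, and there is no ∂_3, so H_2 = 0.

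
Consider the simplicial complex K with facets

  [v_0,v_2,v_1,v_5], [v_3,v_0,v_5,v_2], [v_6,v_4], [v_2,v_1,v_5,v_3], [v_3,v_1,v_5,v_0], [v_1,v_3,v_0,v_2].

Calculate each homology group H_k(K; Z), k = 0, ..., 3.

Order the vertices as v_0 < v_1 < v_2 < v_3 < v_4 < v_5 < v_6. Listing each simplex with vertices in this order, K has dimension 3 with simplices:

  0-simplices (7): [v_0], [v_1], [v_2], [v_3], [v_4], [v_5], [v_6]
  1-simplices (11): [v_0,v_1], [v_0,v_2], [v_0,v_3], [v_0,v_5], [v_1,v_2], [v_1,v_3], [v_1,v_5], [v_2,v_3], [v_2,v_5], [v_3,v_5], [v_4,v_6]
  2-simplices (10): [v_0,v_1,v_2], [v_0,v_1,v_3], [v_0,v_1,v_5], [v_0,v_2,v_3], [v_0,v_2,v_5], [v_0,v_3,v_5], [v_1,v_2,v_3], [v_1,v_2,v_5], [v_1,v_3,v_5], [v_2,v_3,v_5]
  3-simplices (5): [v_0,v_1,v_2,v_3], [v_0,v_1,v_2,v_5], [v_0,v_1,v_3,v_5], [v_0,v_2,v_3,v_5], [v_1,v_2,v_3,v_5]

Hence C_0 ≅ Z^7, C_1 ≅ Z^11, C_2 ≅ Z^10, C_3 ≅ Z^5.

∂_1: C_1 → C_0 is given by ∂[p,q] = [q] − [p].
The 7×11 boundary matrix has rank 5 and Smith normal form diag(1,1,1,1,1).

Boundary ∂_2: C_2 → C_1 sends each 2-simplex [p,q,r] to [q,r] − [p,r] + [p,q]. For instance
  ∂[v_1,v_3,v_5] = [v_3,v_5] − [v_1,v_5] + [v_1,v_3],
  ∂[v_2,v_3,v_5] = [v_3,v_5] − [v_2,v_5] + [v_2,v_3].
The resulting 11×10 matrix has rank 6, and its Smith normal form has invariant factors (1,1,1,1,1,1).

∂_3: C_3 → C_2 sends each 3-simplex σ to the alternating sum Σ_i (−1)^i (σ with its i-th vertex removed). For instance
  ∂[v_0,v_1,v_2,v_5] = [v_1,v_2,v_5] − [v_0,v_2,v_5] + [v_0,v_1,v_5] − [v_0,v_1,v_2],
  ∂[v_0,v_1,v_3,v_5] = [v_1,v_3,v_5] − [v_0,v_3,v_5] + [v_0,v_1,v_5] − [v_0,v_1,v_3].
As a 10×5 matrix over Z this has rank 4, with invariant factors (1,1,1,1).

Computing H_k = (kernel of ∂_k) / (image of ∂_{k+1}):

  H_0: rank C_0 − rank ∂_1 = 7 − 5 = 2, and the invariant factors of ∂_1 are all 1, so H_0 = Z^2.
  H_1: rank ker ∂_1 − rank ∂_2 = (11 − 5) − 6 = 0, and the invariant factors of ∂_2 are all 1, so H_1 = 0.
  H_2: rank ker ∂_2 − rank ∂_3 = (10 − 6) − 4 = 0, and the invariant factors of ∂_3 are all 1, so H_2 = 0.
  H_3: rank ker ∂_3 − rank ∂_4 = (5 − 4) − 0 = 1, and there is no ∂_4, so H_3 = Z.

As a check, the Euler characteristic is 7 − 11 + 10 − 5 = 1, which agrees with 2 − 0 + 0 − 1 = 1.

H_0 = Z^2,  H_1 = 0,  H_2 = 0,  H_3 = Z.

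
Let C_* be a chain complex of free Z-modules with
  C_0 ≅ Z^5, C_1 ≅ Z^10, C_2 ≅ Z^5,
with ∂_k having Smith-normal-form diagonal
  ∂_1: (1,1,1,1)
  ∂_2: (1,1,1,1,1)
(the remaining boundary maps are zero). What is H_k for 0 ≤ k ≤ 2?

H_0: b_0 = 5 − 0 − 4 = 1; torsion from ∂_1 factors > 1: none. So H_0 = Z.
H_1: b_1 = 10 − 4 − 5 = 1; torsion from ∂_2 factors > 1: none. So H_1 = Z.
H_2: b_2 = 5 − 5 − 0 = 0; torsion from ∂_3 factors > 1: none. So H_2 = 0.

H_0 = Z,  H_1 = Z,  H_2 = 0.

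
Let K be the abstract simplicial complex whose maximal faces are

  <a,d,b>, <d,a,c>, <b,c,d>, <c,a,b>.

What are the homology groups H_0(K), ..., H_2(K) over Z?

Fix the vertex order a < b < c < d and write every simplex with vertices in increasing order. Then dim K = 2 and the simplices of K are:

  0-simplices (4): a, b, c, d
  1-simplices (6): ab, ac, ad, bc, bd, cd
  2-simplices (4): abc, abd, acd, bcd

Hence C_0 ≅ Z^4, C_1 ≅ Z^6, C_2 ≅ Z^4.

∂_1: C_1 → C_0 is given by ∂[p,q] = [q] − [p]. For instance
  ∂bc = c − b.
As a 4×6 matrix over Z this has rank 3, with invariant factors (1,1,1).

The boundary map ∂_2: C_2 → C_1 sends each 2-simplex [p,q,r] to [q,r] − [p,r] + [p,q]. For instance
  ∂abd = bd − ad + ab,
  ∂bcd = cd − bd + bc.
As a 6×4 matrix over Z this has rank 3, with invariant factors (1,1,1).

Reading off H_k = ker ∂_k / im ∂_{k+1}:

  H_0: rank C_0 − rank ∂_1 = 4 − 3 = 1, and the invariant factors of ∂_1 are all 1, so H_0 = Z.
  H_1: rank ker ∂_1 − rank ∂_2 = (6 − 3) − 3 = 0, and the invariant factors of ∂_2 are all 1, so H_1 = 0.
  H_2: rank ker ∂_2 − rank ∂_3 = (4 − 3) − 0 = 1, and there is no ∂_3, so H_2 = Z.

As a check, the Euler characteristic is 4 − 6 + 4 = 2, which agrees with 1 − 0 + 1 = 2.

H_0 = Z,  H_1 = 0,  H_2 = Z.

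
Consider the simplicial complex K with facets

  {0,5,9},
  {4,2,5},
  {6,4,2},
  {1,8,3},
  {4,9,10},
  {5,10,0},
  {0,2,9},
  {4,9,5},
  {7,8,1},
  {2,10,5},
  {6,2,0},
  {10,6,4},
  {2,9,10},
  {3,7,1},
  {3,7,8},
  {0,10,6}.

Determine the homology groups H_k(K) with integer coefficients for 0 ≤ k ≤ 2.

Order the vertices as 0 < 1 < 2 < 3 < 4 < 5 < 6 < 7 < 8 < 9 < 10. Listing each simplex with vertices in this order, K has dimension 2 with simplices:

  0-simplices (11): [0], [1], [2], [3], [4], [5], [6], [7], [8], [9], [10]
  1-simplices (24): (24 of them)
  2-simplices (16): [0,2,6], [0,2,9], [0,5,9], [0,5,10], [0,6,10], [1,3,7], [1,3,8], [1,7,8], [2,4,5], [2,4,6], [2,5,10], [2,9,10], [3,7,8], [4,5,9], [4,6,10], [4,9,10]

giving chain groups C_0 ≅ Z^11, C_1 ≅ Z^24, C_2 ≅ Z^16.

Boundary ∂_1: C_1 → C_0 sends each edge [p,q] (with p < q) to q − p. For instance
  ∂[4,5] = [5] − [4].
The resulting 11×24 matrix has rank 9, and its Smith normal form has invariant factors (1,1,1,1,1,1,1,1,1).

The boundary map ∂_2: C_2 → C_1 sends each 2-simplex [p,q,r] to [q,r] − [p,r] + [p,q]. For instance
  ∂[1,7,8] = [7,8] − [1,8] + [1,7],
  ∂[0,2,9] = [2,9] − [0,9] + [0,2].
As a 24×16 matrix over Z this has rank 15, with invariant factors (1,1,1,1,1,1,1,1,1,1,1,1,1,1,2).

From H_k ≅ ker(∂_k) / im(∂_{k+1}) we obtain:

  H_0: rank C_0 − rank ∂_1 = 11 − 9 = 2, and the invariant factors of ∂_1 are all 1, so H_0 ≅ Z^2.
  H_1: rank ker ∂_1 − rank ∂_2 = (24 − 9) − 15 = 0, and ∂_2 has invariant factor 2 > 1, so H_1 ≅ Z_2.
  H_2: rank ker ∂_2 − rank ∂_3 = (16 − 15) − 0 = 1, and there is no ∂_3, so H_2 ≅ Z.

(K is a triangulation of the disjoint union of the 2-sphere S^2 and the real projective plane RP^2.)

H_0 = Z^2,  H_1 = Z_2,  H_2 = Z.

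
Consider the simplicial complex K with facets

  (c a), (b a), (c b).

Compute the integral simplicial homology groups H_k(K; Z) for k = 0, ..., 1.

K has 3 vertices, 3 edges.
rank ∂_0 = 0, rank ∂_1 = 2 ⇒ b_0 = 3 − 0 − 2 = 1; all invariant factors of ∂_1 are 1 so no torsion. So H_0 = Z.
rank ∂_1 = 2, rank ∂_2 = 0 ⇒ b_1 = 3 − 2 − 0 = 1. So H_1 = Z.

H_0 ≅ Z,  H_1 ≅ Z.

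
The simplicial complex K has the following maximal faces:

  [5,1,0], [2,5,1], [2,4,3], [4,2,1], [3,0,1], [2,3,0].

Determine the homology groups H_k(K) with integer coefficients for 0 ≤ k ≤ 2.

H_0 ≅ Z,  H_1 ≅ Z,  H_2 = 0.

Fix the vertex order 0 < 1 < 2 < 3 < 4 < 5 and write every simplex with vertices in increasing order. Then dim K = 2 and the simplices of K are:

  0-simplices (6): [0], [1], [2], [3], [4], [5]
  1-simplices (12): [0,1], [0,2], [0,3], [0,5], [1,2], [1,3], [1,4], [1,5], [2,3], [2,4], [2,5], [3,4]
  2-simplices (6): [0,1,3], [0,1,5], [0,2,3], [1,2,4], [1,2,5], [2,3,4]

so the chain groups are C_0 ≅ Z^6, C_1 ≅ Z^12, C_2 ≅ Z^6.

Boundary ∂_1: C_1 → C_0 sends each edge [p,q] (with p < q) to q − p.
The resulting 6×12 matrix has rank 5, and its Smith normal form has invariant factors (1,1,1,1,1).

Boundary ∂_2: C_2 → C_1 acts by ∂[p,q,r] = [q,r] − [p,r] + [p,q]. For instance
  ∂[0,1,5] = [1,5] − [0,5] + [0,1],
  ∂[0,1,3] = [1,3] − [0,3] + [0,1].
The resulting 12×6 matrix has rank 6, and its Smith normal form has invariant factors (1,1,1,1,1,1).

Computing H_k = (kernel of ∂_k) / (image of ∂_{k+1}):

  H_0: rank C_0 − rank ∂_1 = 6 − 5 = 1, and the invariant factors of ∂_1 are all 1, so H_0 = Z.
  H_1: rank ker ∂_1 − rank ∂_2 = (12 − 5) − 6 = 1, and the invariant factors of ∂_2 are all 1, so H_1 = Z.
  H_2: rank ker ∂_2 − rank ∂_3 = (6 − 6) − 0 = 0, and there is no ∂_3, so H_2 = 0.

As a check, the Euler characteristic is 6 − 12 + 6 = 0, which agrees with 1 − 1 + 0 = 0.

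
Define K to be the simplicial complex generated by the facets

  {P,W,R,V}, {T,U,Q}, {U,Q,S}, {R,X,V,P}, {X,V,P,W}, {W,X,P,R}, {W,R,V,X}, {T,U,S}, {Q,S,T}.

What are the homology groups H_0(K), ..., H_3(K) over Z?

H_0 = Z^2,  H_1 = 0,  H_2 = Z,  H_3 = Z.

Order the vertices as P < Q < R < S < T < U < V < W < X. Listing each simplex with vertices in this order, K has dimension 3 with simplices:

  0-simplices (9): P, Q, R, S, T, U, V, W, X
  1-simplices (16): PR, PV, PW, PX, QS, QT, QU, RV, RW, RX, ST, SU, TU, VW, VX, WX
  2-simplices (14): PRV, PRW, PRX, PVW, PVX, PWX, QST, QSU, QTU, RVW, RVX, RWX, STU, VWX
  3-simplices (5): PRVW, PRVX, PRWX, PVWX, RVWX

giving chain groups C_0 ≅ Z^9, C_1 ≅ Z^16, C_2 ≅ Z^14, C_3 ≅ Z^5.

The boundary map ∂_1: C_1 → C_0 sends each edge [p,q] (with p < q) to q − p. For instance
  ∂PW = W − P.
The resulting 9×16 matrix has rank 7, and its Smith normal form has invariant factors (1,1,1,1,1,1,1).

Boundary ∂_2: C_2 → C_1 sends each 2-simplex [p,q,r] to [q,r] − [p,r] + [p,q]. For instance
  ∂PWX = WX − PX + PW,
  ∂QSU = SU − QU + QS.
The resulting 16×14 matrix has rank 9, and its Smith normal form has invariant factors (1,1,1,1,1,1,1,1,1).

∂_3: C_3 → C_2 sends each 3-simplex σ to the alternating sum Σ_i (−1)^i (σ with its i-th vertex removed). For instance
  ∂PVWX = VWX − PWX + PVX − PVW,
  ∂RVWX = VWX − RWX + RVX − RVW.
This gives a 14×5 integer matrix of rank 4; reducing to Smith normal form yields diagonal entries (1,1,1,1).

Now H_k = ker ∂_k / im ∂_{k+1}, so:

  H_0: rank C_0 − rank ∂_1 = 9 − 7 = 2, and the invariant factors of ∂_1 are all 1, so H_0 ≅ Z^2.
  H_1: rank ker ∂_1 − rank ∂_2 = (16 − 7) − 9 = 0, and the invariant factors of ∂_2 are all 1, so H_1 ≅ 0.
  H_2: rank ker ∂_2 − rank ∂_3 = (14 − 9) − 4 = 1, and the invariant factors of ∂_3 are all 1, so H_2 ≅ Z.
  H_3: rank ker ∂_3 − rank ∂_4 = (5 − 4) − 0 = 1, and there is no ∂_4, so H_3 ≅ Z.

As a check, the Euler characteristic is 9 − 16 + 14 − 5 = 2, which agrees with 2 − 0 + 1 − 1 = 2.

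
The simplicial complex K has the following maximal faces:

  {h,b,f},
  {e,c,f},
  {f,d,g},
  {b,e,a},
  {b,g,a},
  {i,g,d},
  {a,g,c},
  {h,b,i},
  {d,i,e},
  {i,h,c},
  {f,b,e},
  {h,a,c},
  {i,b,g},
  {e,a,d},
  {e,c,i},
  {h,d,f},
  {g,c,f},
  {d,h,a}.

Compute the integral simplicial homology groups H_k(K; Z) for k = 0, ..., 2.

H_0 ≅ Z,  H_1 ≅ Z^2,  H_2 ≅ Z.

Take the total order a < b < c < d < e < f < g < h < i on the vertex set. Then K (dimension 2) consists of the simplices:

  0-simplices (9): a, b, c, d, e, f, g, h, i
  1-simplices (27): ab, ac, ad, ae, ag, ah, be, bf, bg, bh, bi, ce, cf, cg, ch, ci, de, df, dg, dh, di, ef, ei, fg, fh, gi, hi
  2-simplices (18): abe, abg, acg, ach, ade, adh, bef, bfh, bgi, bhi, cef, cei, cfg, chi, dei, dfg, dfh, dgi

Hence C_0 ≅ Z^9, C_1 ≅ Z^27, C_2 ≅ Z^18.

Boundary ∂_1: C_1 → C_0 is given by ∂[p,q] = [q] − [p]. For instance
  ∂cg = g − c.
As a 9×27 matrix over Z this has rank 8, with invariant factors (1,1,1,1,1,1,1,1).

The boundary map ∂_2: C_2 → C_1 sends each 2-simplex [p,q,r] to [q,r] − [p,r] + [p,q]. For instance
  ∂bfh = fh − bh + bf,
  ∂abe = be − ae + ab.
As a 27×18 matrix over Z this has rank 17, with invariant factors (1,1,1,1,1,1,1,1,1,1,1,1,1,1,1,1,1).

Now H_k = ker ∂_k / im ∂_{k+1}, so:

  H_0: rank C_0 − rank ∂_1 = 9 − 8 = 1, and the invariant factors of ∂_1 are all 1, so H_0 = Z.
  H_1: rank ker ∂_1 − rank ∂_2 = (27 − 8) − 17 = 2, and the invariant factors of ∂_2 are all 1, so H_1 = Z^2.
  H_2: rank ker ∂_2 − rank ∂_3 = (18 − 17) − 0 = 1, and there is no ∂_3, so H_2 = Z.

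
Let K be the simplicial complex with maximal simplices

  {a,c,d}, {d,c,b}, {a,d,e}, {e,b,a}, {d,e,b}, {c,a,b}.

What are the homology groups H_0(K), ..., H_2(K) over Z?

H_0 = Z,  H_1 = 0,  H_2 = Z.

K has 5 vertices, 9 edges, 6 triangles.
rank ∂_0 = 0, rank ∂_1 = 4 ⇒ b_0 = 5 − 0 − 4 = 1; all invariant factors of ∂_1 are 1 so no torsion. So H_0 = Z.
rank ∂_1 = 4, rank ∂_2 = 5 ⇒ b_1 = 9 − 4 − 5 = 0; all invariant factors of ∂_2 are 1 so no torsion. So H_1 = 0.
rank ∂_2 = 5, rank ∂_3 = 0 ⇒ b_2 = 6 − 5 − 0 = 1. So H_2 = Z.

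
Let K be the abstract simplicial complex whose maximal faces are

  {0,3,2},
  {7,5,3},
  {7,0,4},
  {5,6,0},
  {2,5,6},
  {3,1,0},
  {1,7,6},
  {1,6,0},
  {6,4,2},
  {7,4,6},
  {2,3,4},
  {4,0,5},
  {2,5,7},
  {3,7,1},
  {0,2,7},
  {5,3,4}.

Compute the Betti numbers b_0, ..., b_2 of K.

Order the vertices as 0 < 1 < 2 < 3 < 4 < 5 < 6 < 7. Listing each simplex with vertices in this order, K has dimension 2 with simplices:

  0-simplices (8): [0], [1], [2], [3], [4], [5], [6], [7]
  1-simplices (24): (24 of them)
  2-simplices (16): [0,1,3], [0,1,6], [0,2,3], [0,2,7], [0,4,5], [0,4,7], [0,5,6], [1,3,7], [1,6,7], [2,3,4], [2,4,6], [2,5,6], [2,5,7], [3,4,5], [3,5,7], [4,6,7]

so the chain groups are C_0 ≅ Z^8, C_1 ≅ Z^24, C_2 ≅ Z^16.

Boundary ∂_1: C_1 → C_0 sends each edge [p,q] (with p < q) to q − p.
As a 8×24 matrix over Z this has rank 7, with invariant factors (1,1,1,1,1,1,1).

The boundary map ∂_2: C_2 → C_1 acts by ∂[p,q,r] = [q,r] − [p,r] + [p,q]. For instance
  ∂[0,1,3] = [1,3] − [0,3] + [0,1],
  ∂[2,4,6] = [4,6] − [2,6] + [2,4].
This gives a 24×16 integer matrix of rank 15; reducing to Smith normal form yields diagonal entries (1,1,1,1,1,1,1,1,1,1,1,1,1,1,1).

Now H_k = ker ∂_k / im ∂_{k+1}, so:

  H_0: rank C_0 − rank ∂_1 = 8 − 7 = 1, and the invariant factors of ∂_1 are all 1, so H_0 ≅ Z.
  H_1: rank ker ∂_1 − rank ∂_2 = (24 − 7) − 15 = 2, and the invariant factors of ∂_2 are all 1, so H_1 ≅ Z^2.
  H_2: rank ker ∂_2 − rank ∂_3 = (16 − 15) − 0 = 1, and there is no ∂_3, so H_2 ≅ Z.

Hence the Betti numbers are b_0 = 1, b_1 = 2, b_2 = 1.

b_0 = 1, b_1 = 2, b_2 = 1.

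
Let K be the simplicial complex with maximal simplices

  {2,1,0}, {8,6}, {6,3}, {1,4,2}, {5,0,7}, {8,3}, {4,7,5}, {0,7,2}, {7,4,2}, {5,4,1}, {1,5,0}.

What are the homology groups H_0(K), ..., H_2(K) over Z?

Take the total order 0 < 1 < 2 < 3 < 4 < 5 < 6 < 7 < 8 on the vertex set. Then K (dimension 2) consists of the simplices:

  0-simplices (9): [0], [1], [2], [3], [4], [5], [6], [7], [8]
  1-simplices (15): [0,1], [0,2], [0,5], [0,7], [1,2], [1,4], [1,5], [2,4], [2,7], [3,6], [3,8], [4,5], [4,7], [5,7], [6,8]
  2-simplices (8): [0,1,2], [0,1,5], [0,2,7], [0,5,7], [1,2,4], [1,4,5], [2,4,7], [4,5,7]

giving chain groups C_0 ≅ Z^9, C_1 ≅ Z^15, C_2 ≅ Z^8.

The boundary map ∂_1: C_1 → C_0 is given by ∂[p,q] = [q] − [p].
The 9×15 boundary matrix has rank 7 and Smith normal form diag(1,1,1,1,1,1,1).

Boundary ∂_2: C_2 → C_1 maps a triangle to the signed sum of its edges. For instance
  ∂[4,5,7] = [5,7] − [4,7] + [4,5],
  ∂[1,4,5] = [4,5] − [1,5] + [1,4].
This gives a 15×8 integer matrix of rank 7; reducing to Smith normal form yields diagonal entries (1,1,1,1,1,1,1).

Computing H_k = (kernel of ∂_k) / (image of ∂_{k+1}):

  H_0: rank C_0 − rank ∂_1 = 9 − 7 = 2, and the invariant factors of ∂_1 are all 1, so H_0 ≅ Z^2.
  H_1: rank ker ∂_1 − rank ∂_2 = (15 − 7) − 7 = 1, and the invariant factors of ∂_2 are all 1, so H_1 ≅ Z.
  H_2: rank ker ∂_2 − rank ∂_3 = (8 − 7) − 0 = 1, and there is no ∂_3, so H_2 ≅ Z.

(K is a triangulation of the disjoint union of the 2-sphere S^2 and the circle S^1.)

H_0 ≅ Z^2,  H_1 ≅ Z,  H_2 ≅ Z.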